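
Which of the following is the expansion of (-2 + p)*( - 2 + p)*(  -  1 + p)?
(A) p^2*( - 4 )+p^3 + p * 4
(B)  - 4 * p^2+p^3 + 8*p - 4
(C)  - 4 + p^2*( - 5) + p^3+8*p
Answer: C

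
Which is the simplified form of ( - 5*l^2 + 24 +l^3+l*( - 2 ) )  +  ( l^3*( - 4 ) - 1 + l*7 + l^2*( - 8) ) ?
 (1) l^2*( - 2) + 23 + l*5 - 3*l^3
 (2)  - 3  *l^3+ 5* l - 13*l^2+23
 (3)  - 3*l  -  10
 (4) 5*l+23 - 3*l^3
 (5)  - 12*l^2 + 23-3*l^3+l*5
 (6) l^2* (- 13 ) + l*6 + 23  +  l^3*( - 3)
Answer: 2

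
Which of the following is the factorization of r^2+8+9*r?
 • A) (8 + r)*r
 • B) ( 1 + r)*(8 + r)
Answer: B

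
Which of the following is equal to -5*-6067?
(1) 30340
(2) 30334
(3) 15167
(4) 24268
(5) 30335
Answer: 5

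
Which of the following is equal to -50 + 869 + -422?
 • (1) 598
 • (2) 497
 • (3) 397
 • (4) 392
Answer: 3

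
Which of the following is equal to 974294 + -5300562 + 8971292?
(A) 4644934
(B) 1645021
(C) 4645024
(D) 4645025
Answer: C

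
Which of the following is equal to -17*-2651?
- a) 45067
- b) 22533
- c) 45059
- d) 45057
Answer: a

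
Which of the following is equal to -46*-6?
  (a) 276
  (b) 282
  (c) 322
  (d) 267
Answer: a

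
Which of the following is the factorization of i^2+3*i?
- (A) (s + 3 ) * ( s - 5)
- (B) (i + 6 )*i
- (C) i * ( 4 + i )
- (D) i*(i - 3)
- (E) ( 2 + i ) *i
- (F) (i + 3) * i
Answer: F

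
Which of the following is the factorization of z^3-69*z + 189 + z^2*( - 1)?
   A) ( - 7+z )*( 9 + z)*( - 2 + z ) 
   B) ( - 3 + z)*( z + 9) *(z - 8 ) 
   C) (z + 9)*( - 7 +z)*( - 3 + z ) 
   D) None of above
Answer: C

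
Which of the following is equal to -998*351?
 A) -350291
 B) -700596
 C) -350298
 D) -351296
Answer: C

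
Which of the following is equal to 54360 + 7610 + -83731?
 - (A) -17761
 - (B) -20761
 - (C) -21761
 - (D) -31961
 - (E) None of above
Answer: C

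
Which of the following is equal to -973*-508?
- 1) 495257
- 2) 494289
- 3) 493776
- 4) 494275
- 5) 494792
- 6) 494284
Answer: 6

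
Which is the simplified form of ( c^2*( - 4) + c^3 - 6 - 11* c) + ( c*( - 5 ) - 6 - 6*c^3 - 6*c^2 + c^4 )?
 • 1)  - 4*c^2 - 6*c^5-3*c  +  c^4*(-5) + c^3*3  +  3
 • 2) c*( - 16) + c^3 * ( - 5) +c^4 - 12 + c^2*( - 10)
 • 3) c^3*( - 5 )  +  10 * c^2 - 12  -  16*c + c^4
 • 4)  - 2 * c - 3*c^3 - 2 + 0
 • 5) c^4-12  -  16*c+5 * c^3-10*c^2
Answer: 2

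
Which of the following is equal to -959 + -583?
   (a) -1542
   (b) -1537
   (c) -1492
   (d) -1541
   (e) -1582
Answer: a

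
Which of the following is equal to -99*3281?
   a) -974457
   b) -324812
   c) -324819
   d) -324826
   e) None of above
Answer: c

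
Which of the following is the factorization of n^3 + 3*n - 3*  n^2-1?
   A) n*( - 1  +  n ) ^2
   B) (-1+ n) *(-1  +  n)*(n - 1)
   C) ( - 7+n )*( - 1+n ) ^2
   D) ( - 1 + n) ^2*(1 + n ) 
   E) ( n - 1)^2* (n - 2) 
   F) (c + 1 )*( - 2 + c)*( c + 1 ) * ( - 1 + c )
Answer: B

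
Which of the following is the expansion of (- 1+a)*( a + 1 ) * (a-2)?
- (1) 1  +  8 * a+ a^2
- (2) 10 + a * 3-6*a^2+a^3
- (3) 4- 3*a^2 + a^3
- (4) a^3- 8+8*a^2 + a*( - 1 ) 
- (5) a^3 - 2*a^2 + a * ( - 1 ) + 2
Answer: 5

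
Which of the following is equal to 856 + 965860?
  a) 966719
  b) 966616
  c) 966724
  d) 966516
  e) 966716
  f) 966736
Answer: e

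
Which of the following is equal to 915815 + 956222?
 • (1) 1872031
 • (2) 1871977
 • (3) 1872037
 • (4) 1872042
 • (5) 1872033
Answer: 3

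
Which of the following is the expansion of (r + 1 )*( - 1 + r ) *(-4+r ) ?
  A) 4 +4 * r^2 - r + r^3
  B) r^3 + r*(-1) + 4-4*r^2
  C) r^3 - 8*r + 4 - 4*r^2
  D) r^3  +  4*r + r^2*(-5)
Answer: B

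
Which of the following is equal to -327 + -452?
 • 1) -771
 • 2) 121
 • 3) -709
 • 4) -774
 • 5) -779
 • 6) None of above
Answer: 5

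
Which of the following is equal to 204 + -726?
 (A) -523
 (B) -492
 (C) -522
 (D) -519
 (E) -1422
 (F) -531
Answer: C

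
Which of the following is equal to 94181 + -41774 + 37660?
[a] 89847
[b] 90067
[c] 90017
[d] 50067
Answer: b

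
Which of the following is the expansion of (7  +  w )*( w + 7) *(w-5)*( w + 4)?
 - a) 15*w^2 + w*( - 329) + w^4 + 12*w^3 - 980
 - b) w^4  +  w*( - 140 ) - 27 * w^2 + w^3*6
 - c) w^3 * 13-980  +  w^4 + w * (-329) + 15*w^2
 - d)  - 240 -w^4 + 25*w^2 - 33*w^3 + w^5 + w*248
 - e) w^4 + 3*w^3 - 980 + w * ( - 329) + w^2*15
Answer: c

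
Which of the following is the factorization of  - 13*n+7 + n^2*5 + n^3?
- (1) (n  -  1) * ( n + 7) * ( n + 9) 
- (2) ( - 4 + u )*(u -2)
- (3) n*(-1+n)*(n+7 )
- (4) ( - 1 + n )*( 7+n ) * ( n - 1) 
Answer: 4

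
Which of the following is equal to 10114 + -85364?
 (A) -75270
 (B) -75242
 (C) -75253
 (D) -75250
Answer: D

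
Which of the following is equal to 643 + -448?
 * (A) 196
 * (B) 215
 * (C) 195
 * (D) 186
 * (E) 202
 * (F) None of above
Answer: C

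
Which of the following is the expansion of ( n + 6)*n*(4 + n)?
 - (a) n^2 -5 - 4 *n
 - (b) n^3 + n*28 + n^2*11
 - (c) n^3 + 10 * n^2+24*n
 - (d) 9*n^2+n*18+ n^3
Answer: c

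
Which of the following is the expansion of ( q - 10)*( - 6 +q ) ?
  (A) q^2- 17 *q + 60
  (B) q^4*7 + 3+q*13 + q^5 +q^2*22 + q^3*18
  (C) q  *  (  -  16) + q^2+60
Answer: C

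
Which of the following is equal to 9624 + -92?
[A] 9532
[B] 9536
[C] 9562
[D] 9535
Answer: A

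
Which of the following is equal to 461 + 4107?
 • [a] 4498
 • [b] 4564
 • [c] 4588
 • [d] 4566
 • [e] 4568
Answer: e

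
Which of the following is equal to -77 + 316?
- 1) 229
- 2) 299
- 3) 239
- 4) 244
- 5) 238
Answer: 3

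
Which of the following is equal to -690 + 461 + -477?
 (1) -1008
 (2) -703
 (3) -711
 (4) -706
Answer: 4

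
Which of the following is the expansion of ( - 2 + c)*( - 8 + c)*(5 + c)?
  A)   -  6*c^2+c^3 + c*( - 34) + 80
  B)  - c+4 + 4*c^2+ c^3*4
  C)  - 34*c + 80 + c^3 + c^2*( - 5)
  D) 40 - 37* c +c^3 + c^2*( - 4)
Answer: C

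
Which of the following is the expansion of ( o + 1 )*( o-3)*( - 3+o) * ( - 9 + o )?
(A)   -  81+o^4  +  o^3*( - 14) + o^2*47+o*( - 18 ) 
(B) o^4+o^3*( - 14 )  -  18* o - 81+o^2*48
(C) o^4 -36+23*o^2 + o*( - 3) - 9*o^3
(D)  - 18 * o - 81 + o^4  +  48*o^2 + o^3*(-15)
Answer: B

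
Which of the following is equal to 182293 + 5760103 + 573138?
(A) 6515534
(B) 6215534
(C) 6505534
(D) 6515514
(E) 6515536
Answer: A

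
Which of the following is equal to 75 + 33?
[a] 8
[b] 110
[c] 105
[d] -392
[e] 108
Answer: e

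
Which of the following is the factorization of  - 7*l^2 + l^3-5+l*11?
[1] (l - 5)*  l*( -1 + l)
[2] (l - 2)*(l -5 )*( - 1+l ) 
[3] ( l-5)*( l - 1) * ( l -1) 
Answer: 3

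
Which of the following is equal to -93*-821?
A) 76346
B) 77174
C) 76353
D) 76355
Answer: C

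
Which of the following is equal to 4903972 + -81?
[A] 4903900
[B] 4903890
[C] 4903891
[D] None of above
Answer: C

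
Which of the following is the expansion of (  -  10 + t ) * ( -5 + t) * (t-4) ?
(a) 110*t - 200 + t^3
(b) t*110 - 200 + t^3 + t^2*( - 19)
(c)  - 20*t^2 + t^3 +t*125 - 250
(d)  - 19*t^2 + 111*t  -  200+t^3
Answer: b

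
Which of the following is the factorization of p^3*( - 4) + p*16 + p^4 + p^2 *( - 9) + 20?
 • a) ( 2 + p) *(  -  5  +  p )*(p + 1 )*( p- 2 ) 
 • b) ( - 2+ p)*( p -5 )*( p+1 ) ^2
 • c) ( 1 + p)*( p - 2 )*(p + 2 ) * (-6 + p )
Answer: a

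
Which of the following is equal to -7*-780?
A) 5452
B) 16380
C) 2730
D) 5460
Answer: D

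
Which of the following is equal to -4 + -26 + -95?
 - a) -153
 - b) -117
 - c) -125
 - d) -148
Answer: c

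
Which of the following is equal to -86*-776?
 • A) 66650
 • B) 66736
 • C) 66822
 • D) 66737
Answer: B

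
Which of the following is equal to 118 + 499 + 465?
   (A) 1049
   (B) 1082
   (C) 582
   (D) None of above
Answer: B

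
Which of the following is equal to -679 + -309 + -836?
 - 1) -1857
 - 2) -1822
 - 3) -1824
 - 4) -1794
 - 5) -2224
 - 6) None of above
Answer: 3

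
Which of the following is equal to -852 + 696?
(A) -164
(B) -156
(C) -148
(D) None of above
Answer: B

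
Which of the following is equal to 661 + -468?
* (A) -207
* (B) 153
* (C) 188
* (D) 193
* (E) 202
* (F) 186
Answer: D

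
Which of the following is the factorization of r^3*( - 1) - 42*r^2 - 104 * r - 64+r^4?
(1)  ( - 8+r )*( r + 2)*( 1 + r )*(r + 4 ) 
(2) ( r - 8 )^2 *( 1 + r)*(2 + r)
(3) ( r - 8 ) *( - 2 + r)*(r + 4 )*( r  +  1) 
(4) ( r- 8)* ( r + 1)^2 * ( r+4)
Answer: 1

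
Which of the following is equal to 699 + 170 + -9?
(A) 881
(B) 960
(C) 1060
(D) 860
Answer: D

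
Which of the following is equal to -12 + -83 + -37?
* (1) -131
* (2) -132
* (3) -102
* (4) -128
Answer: 2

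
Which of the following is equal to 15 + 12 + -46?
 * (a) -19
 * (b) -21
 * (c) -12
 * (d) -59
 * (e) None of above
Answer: a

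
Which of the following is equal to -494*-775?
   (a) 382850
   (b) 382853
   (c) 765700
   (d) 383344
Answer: a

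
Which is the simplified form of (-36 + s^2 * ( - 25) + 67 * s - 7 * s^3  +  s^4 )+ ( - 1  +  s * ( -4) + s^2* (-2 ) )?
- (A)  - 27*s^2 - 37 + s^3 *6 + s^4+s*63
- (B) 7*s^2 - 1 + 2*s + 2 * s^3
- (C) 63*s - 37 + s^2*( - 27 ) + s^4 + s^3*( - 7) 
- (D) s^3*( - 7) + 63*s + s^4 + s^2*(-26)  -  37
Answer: C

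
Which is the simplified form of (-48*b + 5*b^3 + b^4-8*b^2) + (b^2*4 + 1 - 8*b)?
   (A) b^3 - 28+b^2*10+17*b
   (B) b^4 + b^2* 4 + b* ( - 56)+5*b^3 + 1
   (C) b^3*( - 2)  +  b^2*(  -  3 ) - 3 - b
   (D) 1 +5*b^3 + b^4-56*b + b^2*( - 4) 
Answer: D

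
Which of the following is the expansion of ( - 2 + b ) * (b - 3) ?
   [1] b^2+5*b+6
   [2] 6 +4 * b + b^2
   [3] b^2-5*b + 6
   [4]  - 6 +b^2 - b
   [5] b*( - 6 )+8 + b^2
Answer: 3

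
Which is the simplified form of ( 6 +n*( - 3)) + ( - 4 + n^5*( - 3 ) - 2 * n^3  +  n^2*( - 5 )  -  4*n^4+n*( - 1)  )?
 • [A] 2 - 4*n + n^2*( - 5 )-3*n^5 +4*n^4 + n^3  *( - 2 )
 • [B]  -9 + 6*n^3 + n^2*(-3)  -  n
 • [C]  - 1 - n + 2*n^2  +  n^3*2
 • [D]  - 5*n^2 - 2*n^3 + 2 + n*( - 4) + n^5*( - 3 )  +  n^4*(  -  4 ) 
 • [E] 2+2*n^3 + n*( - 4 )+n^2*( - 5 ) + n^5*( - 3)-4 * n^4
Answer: D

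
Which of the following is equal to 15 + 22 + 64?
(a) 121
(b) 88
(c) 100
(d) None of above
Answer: d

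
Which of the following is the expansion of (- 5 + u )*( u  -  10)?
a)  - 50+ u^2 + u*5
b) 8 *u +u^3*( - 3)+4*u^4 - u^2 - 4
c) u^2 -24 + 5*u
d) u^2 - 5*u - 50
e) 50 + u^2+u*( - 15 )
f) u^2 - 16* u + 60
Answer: e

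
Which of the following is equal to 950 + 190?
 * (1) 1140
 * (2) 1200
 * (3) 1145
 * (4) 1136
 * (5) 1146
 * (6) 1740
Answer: 1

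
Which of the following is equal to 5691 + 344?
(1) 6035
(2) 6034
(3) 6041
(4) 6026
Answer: 1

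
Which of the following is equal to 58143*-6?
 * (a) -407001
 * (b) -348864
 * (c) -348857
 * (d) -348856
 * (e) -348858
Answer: e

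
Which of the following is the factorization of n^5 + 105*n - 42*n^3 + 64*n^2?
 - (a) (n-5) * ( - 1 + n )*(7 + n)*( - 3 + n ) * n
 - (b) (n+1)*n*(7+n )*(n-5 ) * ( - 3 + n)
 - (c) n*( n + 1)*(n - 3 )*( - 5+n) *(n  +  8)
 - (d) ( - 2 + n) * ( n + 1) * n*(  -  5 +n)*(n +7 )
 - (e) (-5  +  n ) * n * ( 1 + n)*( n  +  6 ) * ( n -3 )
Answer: b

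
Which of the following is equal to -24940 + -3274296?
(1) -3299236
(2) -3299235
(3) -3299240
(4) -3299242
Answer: 1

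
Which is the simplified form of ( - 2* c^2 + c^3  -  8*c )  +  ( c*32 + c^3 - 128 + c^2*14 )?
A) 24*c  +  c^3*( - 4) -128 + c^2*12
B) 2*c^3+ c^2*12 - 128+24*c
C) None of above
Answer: B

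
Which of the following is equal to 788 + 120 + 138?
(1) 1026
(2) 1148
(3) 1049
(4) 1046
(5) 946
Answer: 4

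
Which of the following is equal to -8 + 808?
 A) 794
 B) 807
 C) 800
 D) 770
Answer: C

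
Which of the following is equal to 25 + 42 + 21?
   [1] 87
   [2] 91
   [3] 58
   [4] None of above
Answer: 4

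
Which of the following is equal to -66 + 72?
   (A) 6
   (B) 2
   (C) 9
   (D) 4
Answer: A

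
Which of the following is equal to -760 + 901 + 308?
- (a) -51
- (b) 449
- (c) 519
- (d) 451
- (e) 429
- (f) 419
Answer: b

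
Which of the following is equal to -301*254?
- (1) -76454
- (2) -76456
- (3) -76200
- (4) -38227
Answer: 1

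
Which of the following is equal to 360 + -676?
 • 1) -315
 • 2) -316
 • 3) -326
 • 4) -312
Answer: 2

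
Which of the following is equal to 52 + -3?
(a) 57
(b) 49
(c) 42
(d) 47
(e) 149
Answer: b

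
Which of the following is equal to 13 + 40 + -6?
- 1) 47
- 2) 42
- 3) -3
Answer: 1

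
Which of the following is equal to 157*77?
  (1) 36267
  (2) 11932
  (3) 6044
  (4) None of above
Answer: 4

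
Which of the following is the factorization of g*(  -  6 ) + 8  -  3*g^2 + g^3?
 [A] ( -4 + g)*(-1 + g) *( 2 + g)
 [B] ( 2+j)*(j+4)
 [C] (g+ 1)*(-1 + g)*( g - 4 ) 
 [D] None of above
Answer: A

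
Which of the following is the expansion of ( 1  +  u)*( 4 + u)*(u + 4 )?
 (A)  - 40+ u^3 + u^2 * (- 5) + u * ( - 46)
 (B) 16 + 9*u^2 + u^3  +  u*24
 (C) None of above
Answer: B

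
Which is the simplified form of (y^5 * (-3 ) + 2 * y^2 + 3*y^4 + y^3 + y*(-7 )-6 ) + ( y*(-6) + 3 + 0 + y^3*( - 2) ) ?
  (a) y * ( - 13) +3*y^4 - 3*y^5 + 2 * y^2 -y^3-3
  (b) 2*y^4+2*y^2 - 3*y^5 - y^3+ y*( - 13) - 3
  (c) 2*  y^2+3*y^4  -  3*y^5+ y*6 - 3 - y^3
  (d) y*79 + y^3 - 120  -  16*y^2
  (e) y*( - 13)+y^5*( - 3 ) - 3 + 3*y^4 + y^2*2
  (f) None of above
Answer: a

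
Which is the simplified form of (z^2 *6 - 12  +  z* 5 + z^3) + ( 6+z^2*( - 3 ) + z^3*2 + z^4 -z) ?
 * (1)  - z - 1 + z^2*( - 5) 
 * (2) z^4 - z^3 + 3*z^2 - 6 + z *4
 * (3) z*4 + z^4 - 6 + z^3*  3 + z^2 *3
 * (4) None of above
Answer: 3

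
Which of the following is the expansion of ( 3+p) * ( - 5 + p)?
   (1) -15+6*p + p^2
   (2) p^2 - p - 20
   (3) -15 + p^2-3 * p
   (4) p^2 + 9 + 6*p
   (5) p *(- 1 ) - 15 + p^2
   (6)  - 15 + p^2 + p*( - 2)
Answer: 6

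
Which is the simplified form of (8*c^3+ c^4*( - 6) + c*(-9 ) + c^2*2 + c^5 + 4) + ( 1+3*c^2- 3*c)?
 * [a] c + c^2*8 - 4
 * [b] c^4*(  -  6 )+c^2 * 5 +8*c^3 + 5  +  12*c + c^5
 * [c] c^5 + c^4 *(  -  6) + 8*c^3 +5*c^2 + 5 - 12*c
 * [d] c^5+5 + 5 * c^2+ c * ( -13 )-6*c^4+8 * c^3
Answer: c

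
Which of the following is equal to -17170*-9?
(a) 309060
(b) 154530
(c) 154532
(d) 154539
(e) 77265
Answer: b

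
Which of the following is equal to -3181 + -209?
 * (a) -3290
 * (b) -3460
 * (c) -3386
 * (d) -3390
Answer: d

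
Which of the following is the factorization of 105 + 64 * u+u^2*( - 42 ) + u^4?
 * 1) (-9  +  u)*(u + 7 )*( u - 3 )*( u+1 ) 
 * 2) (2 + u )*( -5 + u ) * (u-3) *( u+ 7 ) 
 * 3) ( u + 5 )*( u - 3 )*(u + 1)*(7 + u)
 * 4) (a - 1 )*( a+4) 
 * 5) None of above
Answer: 5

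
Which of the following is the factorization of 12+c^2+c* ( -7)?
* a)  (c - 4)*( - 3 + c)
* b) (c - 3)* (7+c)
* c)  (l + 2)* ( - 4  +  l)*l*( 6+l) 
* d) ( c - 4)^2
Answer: a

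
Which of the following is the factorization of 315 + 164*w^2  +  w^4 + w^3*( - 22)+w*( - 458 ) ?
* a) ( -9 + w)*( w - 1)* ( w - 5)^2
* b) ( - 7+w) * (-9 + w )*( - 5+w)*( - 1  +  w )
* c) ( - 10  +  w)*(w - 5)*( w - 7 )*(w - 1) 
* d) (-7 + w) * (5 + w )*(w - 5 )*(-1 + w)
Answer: b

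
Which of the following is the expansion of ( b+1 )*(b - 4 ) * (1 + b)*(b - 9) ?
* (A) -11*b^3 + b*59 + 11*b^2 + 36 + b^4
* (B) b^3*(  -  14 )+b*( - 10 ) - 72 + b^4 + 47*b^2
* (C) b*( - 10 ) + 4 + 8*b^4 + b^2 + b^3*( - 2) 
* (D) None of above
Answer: A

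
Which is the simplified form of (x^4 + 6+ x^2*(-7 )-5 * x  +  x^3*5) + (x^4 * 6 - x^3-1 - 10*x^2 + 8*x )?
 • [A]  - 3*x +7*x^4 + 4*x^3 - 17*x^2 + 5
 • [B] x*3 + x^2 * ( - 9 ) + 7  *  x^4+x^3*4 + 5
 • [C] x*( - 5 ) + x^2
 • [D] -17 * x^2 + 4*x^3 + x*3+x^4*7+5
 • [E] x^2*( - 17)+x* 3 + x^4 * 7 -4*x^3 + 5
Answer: D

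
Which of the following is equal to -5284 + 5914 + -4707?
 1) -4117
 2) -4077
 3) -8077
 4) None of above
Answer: 2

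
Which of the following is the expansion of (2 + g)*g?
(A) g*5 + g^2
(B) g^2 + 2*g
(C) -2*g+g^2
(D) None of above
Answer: B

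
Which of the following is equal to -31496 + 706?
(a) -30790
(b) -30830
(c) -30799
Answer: a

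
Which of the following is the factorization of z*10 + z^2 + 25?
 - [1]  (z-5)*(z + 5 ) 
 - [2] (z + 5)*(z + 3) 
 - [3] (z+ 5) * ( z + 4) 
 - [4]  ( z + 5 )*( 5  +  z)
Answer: 4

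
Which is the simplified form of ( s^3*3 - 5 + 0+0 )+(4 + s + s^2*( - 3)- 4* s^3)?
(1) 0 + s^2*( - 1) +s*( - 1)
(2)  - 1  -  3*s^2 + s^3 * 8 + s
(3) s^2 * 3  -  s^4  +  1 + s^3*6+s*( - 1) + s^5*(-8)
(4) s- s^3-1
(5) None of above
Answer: 5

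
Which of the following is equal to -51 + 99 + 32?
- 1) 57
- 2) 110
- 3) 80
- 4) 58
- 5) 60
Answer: 3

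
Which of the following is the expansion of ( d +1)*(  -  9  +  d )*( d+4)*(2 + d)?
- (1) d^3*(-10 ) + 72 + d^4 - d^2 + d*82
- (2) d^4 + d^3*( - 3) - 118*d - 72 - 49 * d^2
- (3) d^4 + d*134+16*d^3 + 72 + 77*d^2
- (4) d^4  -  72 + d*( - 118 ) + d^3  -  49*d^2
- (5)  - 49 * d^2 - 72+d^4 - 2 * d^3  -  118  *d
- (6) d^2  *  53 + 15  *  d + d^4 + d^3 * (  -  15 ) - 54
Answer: 5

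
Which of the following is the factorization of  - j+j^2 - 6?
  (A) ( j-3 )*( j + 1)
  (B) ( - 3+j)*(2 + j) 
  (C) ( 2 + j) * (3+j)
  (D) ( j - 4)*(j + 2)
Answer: B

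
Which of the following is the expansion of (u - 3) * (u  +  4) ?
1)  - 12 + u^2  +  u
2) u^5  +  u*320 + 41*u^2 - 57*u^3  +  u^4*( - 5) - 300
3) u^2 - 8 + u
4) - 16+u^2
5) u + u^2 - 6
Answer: 1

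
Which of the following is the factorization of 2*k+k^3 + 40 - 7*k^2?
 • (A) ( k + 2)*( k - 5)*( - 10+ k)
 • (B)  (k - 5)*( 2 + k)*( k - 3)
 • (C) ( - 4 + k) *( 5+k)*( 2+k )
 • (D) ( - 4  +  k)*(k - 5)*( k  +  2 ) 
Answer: D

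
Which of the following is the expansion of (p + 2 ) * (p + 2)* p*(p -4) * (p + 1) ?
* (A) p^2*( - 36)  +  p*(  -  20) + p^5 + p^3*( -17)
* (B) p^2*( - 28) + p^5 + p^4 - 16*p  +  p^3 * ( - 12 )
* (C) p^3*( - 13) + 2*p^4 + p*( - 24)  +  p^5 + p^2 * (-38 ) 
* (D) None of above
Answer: B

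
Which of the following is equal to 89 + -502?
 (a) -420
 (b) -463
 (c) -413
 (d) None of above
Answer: c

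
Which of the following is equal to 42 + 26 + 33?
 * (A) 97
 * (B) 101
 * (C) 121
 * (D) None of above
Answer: B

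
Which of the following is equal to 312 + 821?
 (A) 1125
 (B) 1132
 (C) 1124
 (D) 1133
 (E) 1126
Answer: D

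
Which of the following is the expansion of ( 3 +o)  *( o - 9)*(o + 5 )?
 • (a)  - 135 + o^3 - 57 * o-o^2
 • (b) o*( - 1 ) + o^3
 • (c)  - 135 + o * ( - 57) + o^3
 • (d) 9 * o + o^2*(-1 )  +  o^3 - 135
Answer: a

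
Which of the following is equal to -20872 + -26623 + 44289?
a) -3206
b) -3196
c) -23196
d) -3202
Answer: a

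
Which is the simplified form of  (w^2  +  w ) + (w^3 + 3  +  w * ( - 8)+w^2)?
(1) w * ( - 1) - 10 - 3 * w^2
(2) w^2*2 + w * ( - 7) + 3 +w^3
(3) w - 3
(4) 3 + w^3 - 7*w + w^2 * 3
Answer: 2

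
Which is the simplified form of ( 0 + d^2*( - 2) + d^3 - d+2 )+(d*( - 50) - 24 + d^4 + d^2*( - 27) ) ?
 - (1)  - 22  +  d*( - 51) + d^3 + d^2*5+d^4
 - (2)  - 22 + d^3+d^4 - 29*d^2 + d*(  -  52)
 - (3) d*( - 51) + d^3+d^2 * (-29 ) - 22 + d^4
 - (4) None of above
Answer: 3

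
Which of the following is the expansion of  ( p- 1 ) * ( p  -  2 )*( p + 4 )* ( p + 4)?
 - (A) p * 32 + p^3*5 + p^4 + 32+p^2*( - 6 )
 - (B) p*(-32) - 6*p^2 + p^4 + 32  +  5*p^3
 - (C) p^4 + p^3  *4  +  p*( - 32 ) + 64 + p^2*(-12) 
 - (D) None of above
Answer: B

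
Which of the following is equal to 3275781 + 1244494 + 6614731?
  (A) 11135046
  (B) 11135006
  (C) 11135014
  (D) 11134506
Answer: B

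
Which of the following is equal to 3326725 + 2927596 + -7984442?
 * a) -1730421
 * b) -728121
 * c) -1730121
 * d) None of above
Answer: c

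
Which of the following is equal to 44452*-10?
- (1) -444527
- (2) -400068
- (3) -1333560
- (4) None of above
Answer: 4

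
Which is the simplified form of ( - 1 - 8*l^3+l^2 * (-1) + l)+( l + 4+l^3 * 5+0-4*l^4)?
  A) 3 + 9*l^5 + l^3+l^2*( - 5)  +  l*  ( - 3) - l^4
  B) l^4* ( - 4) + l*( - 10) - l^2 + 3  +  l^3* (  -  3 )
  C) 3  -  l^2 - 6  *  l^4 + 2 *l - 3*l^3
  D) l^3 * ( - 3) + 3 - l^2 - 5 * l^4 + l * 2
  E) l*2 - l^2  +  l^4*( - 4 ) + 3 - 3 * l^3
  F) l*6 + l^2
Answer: E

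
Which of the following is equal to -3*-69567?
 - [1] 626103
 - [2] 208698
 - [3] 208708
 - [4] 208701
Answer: 4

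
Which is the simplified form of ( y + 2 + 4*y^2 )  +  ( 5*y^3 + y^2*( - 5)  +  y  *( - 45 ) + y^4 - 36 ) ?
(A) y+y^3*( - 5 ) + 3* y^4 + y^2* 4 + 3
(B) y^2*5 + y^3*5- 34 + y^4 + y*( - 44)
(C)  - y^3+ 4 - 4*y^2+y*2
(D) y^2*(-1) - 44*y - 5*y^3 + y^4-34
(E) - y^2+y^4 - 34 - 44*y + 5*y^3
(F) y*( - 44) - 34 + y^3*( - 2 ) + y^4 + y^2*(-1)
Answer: E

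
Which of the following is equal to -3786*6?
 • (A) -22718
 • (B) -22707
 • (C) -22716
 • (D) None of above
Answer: C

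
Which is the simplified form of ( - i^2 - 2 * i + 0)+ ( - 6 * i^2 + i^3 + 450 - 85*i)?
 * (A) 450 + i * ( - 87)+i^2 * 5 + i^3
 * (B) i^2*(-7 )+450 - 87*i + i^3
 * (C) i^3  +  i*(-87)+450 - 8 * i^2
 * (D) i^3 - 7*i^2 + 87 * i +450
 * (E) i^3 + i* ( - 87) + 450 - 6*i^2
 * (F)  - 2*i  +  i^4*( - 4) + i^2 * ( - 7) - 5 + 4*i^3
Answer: B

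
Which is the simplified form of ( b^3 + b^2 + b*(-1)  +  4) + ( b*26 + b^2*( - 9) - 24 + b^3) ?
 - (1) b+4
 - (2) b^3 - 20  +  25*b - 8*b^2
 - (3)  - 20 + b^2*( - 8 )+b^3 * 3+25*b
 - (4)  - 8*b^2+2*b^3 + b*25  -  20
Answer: 4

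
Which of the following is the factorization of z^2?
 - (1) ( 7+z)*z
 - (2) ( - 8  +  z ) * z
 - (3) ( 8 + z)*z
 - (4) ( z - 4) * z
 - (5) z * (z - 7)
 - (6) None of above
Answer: 6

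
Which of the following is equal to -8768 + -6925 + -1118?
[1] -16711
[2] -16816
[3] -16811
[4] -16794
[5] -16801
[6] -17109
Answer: 3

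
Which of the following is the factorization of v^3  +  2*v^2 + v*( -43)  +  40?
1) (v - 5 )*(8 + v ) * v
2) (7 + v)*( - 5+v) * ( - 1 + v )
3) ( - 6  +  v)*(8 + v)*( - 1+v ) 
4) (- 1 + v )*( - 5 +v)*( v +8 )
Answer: 4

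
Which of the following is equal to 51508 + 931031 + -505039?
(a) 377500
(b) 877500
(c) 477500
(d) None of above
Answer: c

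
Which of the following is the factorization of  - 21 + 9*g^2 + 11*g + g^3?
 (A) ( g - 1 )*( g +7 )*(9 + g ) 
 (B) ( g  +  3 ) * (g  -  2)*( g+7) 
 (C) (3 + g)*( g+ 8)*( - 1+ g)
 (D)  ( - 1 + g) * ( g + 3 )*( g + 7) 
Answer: D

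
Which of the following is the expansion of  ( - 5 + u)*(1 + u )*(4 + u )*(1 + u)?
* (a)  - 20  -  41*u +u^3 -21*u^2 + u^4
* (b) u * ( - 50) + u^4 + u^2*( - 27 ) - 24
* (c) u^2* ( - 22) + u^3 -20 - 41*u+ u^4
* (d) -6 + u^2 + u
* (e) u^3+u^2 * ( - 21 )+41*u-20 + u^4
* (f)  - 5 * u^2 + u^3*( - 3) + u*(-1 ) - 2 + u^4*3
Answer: a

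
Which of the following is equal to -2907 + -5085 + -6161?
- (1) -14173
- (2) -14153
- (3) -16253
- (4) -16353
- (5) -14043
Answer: 2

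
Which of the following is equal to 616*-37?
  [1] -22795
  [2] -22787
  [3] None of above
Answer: 3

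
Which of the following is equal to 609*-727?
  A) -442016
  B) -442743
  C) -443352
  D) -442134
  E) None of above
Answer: B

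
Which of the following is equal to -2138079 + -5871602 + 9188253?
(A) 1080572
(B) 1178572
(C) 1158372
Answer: B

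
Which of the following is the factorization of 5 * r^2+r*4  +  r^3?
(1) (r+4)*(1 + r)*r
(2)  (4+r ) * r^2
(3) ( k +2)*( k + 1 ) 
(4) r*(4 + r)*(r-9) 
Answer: 1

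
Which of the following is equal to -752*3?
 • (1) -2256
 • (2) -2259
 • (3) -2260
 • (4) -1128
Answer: 1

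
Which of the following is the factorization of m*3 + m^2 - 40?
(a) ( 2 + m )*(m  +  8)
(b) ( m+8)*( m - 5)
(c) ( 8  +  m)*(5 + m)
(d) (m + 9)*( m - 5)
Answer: b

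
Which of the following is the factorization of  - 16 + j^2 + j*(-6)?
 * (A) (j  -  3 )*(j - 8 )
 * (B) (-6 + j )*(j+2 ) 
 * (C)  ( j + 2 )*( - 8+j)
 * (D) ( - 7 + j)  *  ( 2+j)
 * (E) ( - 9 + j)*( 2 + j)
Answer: C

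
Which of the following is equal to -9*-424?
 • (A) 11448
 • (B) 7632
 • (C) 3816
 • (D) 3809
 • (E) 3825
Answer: C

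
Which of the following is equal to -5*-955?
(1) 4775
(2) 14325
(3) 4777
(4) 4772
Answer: 1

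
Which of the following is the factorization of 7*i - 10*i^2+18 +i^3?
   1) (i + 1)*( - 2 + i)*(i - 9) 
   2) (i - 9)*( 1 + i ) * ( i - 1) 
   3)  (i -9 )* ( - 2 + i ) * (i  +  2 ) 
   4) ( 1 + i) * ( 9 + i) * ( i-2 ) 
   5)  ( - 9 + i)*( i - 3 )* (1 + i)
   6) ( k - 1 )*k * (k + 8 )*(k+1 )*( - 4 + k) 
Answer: 1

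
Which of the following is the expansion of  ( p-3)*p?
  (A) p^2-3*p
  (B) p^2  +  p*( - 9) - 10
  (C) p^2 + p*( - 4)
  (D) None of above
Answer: A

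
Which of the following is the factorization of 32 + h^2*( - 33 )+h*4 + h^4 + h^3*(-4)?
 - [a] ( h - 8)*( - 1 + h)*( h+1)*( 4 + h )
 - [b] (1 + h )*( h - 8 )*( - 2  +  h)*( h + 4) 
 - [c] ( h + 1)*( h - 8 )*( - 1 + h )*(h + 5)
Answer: a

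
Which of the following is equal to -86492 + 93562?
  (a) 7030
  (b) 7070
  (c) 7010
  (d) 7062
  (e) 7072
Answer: b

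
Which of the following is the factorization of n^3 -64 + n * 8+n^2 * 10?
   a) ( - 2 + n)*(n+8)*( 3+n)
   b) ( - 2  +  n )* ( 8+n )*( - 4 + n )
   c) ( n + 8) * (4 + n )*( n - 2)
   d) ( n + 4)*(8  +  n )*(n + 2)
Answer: c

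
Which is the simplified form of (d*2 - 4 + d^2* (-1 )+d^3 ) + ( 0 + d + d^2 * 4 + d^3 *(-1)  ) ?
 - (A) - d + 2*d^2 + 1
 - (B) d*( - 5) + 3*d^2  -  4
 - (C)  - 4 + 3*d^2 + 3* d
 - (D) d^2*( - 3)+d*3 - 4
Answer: C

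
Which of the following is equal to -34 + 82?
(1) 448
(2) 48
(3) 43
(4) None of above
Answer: 2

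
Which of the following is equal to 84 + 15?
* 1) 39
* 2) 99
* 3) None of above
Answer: 2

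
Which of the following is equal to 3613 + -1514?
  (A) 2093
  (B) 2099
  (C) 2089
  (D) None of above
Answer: B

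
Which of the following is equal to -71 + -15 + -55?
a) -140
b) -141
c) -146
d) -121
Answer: b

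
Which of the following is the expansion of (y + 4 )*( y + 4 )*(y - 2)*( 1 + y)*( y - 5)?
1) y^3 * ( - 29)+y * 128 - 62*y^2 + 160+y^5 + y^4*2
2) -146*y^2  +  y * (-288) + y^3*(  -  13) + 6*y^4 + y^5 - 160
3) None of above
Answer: 1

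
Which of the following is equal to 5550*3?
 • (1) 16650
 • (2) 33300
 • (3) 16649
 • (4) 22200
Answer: 1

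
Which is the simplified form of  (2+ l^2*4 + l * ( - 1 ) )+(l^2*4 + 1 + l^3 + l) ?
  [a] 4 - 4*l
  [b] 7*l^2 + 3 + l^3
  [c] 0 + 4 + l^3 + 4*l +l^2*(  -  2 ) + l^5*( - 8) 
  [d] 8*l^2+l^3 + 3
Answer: d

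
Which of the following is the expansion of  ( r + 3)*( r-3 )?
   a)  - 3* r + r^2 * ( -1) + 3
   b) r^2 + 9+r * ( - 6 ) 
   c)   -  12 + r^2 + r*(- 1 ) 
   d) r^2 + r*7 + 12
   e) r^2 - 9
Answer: e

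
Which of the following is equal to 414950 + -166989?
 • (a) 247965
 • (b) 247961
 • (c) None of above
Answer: b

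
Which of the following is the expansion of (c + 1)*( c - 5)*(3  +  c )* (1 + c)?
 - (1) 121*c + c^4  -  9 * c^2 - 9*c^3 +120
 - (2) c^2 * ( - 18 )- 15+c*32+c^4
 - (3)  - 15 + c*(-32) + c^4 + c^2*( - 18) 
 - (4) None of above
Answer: 3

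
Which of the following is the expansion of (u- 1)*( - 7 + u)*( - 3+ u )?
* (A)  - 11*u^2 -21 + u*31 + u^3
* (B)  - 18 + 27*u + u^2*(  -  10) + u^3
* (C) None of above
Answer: A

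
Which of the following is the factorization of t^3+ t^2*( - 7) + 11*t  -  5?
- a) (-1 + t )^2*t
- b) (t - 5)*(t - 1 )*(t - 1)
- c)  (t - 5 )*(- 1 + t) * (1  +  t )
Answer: b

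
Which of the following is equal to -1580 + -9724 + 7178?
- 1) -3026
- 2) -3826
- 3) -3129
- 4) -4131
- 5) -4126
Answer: 5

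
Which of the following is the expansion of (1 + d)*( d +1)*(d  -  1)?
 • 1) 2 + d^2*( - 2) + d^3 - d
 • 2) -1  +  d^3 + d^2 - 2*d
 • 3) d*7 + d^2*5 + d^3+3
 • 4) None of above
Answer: 4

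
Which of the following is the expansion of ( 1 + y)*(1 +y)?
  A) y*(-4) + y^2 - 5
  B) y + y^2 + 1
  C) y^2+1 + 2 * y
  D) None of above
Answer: C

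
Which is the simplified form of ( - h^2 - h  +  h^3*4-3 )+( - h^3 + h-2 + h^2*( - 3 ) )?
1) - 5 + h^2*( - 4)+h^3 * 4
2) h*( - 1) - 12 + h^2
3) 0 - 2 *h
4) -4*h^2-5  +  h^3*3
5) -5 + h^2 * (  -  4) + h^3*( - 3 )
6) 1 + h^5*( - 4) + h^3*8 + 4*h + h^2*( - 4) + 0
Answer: 4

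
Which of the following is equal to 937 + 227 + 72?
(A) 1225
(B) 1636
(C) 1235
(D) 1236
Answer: D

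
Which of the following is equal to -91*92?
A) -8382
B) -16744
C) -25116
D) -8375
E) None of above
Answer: E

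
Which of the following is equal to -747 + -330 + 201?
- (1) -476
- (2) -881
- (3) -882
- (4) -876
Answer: 4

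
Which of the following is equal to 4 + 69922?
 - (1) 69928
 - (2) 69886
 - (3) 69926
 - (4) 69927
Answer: 3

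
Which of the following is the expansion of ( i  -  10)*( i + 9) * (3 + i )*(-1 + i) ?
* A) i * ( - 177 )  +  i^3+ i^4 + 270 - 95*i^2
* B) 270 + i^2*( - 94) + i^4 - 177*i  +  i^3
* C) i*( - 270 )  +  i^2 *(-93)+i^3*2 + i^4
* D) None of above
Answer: A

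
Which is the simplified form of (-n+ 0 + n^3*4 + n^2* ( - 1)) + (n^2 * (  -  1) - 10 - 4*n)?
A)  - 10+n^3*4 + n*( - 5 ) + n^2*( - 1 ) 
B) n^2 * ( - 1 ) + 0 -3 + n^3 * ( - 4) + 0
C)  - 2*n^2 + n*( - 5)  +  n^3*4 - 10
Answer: C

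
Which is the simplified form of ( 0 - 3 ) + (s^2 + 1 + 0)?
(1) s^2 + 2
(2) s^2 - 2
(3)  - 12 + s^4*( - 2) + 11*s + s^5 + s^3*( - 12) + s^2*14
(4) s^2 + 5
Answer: 2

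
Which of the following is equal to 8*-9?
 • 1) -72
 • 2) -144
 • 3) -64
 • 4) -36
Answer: 1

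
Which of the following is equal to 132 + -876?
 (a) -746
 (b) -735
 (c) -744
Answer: c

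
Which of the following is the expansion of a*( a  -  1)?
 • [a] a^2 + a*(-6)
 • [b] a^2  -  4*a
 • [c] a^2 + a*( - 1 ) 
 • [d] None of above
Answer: c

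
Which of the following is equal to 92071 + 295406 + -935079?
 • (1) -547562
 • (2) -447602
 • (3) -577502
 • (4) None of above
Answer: 4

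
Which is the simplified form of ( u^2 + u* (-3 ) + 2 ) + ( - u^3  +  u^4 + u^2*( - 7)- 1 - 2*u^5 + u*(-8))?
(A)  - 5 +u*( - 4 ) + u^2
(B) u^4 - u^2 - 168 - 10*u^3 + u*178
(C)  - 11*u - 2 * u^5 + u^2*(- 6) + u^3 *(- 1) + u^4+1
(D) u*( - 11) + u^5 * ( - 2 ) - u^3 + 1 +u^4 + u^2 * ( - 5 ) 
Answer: C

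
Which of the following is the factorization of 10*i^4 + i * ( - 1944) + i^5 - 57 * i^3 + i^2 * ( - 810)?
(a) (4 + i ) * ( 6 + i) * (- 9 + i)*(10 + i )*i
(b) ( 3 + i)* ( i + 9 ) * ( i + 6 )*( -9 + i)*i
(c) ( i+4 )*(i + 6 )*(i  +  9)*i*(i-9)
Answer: c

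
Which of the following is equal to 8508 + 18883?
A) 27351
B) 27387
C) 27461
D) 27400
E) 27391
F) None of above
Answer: E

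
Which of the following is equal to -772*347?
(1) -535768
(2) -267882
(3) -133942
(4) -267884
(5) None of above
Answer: 4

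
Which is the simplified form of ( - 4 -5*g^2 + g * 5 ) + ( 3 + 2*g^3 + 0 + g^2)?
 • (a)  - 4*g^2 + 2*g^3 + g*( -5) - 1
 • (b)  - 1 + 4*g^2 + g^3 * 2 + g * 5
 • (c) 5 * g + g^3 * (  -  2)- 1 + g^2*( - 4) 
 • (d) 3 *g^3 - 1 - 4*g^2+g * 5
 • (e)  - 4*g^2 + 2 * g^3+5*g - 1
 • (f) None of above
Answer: e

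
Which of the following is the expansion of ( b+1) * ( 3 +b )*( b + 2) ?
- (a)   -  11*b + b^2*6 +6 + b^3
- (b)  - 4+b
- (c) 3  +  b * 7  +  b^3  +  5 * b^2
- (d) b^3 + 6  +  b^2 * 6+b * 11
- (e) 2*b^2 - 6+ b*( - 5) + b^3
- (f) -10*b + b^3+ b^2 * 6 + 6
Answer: d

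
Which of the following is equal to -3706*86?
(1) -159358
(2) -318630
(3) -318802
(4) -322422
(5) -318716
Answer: 5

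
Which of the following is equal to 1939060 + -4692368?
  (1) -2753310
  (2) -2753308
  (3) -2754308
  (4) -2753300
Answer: 2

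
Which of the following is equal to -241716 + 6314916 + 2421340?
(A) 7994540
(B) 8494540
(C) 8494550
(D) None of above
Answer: B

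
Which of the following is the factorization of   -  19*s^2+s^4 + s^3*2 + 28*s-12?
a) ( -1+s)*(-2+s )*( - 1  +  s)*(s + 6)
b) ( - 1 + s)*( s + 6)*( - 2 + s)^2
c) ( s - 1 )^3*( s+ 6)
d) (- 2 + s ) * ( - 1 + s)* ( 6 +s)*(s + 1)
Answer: a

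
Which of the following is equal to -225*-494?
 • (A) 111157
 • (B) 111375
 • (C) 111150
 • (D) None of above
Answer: C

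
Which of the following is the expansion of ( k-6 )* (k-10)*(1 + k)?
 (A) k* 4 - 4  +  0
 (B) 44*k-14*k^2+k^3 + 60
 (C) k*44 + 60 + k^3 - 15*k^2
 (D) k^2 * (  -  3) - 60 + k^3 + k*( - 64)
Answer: C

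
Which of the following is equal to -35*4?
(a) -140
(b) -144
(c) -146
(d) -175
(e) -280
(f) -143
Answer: a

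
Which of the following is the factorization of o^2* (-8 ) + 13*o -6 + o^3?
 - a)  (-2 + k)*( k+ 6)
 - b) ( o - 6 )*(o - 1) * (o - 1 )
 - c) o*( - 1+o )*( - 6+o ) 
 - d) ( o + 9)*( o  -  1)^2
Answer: b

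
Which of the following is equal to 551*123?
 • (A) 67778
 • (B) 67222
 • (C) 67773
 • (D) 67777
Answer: C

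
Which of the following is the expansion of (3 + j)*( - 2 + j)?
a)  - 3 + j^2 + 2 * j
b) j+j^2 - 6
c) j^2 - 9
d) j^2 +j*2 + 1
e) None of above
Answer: b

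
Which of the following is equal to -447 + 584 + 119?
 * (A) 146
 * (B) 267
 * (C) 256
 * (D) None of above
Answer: C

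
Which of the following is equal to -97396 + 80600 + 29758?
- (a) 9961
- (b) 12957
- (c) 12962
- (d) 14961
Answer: c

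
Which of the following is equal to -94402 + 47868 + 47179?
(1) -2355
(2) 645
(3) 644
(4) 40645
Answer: 2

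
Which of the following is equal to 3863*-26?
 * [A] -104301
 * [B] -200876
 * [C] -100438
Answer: C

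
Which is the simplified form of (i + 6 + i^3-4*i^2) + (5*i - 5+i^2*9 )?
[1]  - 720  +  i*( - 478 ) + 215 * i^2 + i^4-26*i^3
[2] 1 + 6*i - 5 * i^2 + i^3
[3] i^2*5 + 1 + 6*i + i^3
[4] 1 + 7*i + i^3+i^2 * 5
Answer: 3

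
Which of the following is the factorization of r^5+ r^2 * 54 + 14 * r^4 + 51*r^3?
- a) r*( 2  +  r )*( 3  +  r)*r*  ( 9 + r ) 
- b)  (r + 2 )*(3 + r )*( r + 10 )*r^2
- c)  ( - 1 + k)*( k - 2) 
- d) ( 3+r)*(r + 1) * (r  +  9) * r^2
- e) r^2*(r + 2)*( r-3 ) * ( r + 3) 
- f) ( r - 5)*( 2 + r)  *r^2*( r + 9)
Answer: a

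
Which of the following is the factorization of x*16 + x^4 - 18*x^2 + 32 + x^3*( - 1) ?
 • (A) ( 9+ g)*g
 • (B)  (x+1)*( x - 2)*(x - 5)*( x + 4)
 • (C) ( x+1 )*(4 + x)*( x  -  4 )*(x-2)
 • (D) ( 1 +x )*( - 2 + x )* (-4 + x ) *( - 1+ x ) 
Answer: C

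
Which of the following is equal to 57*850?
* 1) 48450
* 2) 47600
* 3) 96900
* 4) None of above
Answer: 1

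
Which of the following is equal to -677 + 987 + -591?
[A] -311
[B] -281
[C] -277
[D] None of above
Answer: B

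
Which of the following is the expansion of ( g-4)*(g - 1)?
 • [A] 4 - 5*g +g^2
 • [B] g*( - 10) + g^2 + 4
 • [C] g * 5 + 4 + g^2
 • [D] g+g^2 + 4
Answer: A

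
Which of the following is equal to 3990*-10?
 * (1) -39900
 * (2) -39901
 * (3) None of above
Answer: 1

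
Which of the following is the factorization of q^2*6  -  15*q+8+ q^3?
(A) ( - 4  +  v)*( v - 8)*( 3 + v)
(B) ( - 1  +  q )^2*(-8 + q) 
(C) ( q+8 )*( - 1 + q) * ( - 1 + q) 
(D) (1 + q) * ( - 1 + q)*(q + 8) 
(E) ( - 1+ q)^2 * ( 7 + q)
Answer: C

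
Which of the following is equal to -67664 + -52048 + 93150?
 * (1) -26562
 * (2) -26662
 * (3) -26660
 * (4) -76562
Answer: 1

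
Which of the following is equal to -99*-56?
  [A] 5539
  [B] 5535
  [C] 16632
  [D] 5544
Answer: D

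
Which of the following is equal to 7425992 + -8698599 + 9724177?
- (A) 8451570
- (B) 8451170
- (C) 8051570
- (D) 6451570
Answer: A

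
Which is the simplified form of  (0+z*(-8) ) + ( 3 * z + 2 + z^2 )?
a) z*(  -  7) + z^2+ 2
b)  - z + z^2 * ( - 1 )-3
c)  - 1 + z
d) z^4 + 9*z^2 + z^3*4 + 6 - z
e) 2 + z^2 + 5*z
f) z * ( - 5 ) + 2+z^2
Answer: f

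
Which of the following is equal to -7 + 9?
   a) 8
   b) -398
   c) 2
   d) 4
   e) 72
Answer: c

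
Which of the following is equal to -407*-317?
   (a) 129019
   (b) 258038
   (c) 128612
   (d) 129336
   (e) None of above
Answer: a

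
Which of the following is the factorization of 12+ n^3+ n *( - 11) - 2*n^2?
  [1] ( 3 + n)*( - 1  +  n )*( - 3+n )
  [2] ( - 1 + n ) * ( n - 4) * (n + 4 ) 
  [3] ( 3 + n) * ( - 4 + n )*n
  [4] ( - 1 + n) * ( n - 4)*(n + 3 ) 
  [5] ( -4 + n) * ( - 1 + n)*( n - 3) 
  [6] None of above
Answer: 4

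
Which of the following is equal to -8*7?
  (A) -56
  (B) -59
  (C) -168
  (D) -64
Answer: A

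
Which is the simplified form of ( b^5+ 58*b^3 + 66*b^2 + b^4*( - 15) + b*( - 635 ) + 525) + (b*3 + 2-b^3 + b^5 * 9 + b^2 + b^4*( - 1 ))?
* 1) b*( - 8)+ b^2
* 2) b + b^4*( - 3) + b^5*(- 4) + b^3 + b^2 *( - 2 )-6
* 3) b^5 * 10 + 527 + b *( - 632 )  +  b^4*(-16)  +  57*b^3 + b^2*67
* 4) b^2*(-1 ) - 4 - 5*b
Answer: 3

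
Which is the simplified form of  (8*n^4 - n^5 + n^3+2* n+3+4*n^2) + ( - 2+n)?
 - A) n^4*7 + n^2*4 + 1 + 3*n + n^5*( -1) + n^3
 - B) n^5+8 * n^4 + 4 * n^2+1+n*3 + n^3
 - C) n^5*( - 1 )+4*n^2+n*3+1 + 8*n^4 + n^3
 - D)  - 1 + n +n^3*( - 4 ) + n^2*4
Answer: C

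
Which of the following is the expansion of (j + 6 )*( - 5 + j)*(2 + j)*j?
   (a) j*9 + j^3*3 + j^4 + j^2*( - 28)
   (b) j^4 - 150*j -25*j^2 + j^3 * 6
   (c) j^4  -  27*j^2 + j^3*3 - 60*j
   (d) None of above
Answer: d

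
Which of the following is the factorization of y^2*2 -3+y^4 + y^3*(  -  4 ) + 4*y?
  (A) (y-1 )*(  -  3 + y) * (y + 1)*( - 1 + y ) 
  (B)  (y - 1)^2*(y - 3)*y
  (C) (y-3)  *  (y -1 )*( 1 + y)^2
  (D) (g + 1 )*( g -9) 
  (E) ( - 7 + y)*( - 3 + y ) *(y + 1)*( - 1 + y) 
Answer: A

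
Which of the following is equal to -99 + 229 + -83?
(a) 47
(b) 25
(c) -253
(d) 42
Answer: a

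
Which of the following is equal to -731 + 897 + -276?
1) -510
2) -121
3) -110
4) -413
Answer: 3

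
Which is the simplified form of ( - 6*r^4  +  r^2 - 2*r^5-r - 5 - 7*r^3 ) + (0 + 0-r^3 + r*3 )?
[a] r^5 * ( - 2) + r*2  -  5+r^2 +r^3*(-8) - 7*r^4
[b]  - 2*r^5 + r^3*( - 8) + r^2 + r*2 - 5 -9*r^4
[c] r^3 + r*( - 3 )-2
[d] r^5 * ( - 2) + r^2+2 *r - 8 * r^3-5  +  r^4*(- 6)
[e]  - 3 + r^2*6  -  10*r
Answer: d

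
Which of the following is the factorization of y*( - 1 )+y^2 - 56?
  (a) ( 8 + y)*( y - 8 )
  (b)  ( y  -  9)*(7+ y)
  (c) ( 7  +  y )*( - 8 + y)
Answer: c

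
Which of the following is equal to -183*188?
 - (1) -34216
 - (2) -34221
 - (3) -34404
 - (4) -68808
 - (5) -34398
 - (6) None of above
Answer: 3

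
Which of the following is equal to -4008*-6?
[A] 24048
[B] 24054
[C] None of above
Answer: A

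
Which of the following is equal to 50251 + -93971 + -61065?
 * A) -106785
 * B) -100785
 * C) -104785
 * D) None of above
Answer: C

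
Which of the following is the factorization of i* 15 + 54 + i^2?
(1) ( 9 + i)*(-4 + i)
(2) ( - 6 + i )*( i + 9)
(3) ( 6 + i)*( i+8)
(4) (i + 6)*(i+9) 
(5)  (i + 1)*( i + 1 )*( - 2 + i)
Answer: 4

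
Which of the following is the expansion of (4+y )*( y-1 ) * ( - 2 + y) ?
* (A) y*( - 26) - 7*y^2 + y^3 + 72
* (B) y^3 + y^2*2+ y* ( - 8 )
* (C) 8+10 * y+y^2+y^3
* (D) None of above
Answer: D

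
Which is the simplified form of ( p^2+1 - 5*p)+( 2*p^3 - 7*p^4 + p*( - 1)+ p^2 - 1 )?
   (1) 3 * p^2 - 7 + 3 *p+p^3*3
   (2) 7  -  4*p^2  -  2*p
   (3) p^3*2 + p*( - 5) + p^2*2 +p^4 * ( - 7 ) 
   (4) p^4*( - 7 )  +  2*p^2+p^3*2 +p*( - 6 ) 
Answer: 4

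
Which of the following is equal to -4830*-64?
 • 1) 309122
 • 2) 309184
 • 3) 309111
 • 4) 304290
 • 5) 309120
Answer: 5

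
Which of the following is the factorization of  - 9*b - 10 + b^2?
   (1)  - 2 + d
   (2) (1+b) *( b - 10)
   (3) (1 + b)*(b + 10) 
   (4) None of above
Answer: 2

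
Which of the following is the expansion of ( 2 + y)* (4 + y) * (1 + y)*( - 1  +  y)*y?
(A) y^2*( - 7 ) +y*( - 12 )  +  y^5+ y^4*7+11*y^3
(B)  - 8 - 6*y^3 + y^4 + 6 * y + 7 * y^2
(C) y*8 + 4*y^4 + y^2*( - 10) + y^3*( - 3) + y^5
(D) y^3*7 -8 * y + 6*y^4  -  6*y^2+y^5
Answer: D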